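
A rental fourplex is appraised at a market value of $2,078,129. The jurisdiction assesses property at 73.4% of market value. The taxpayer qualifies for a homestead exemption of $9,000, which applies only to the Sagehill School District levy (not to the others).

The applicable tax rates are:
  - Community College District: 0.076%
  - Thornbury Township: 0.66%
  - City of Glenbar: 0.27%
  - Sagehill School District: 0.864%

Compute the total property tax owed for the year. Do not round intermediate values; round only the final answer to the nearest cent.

Assessed value = $2,078,129 × 0.734 = $1,525,346.686
Community College District: $1,525,346.686 × 0.00076 = $1,159.26348136
Thornbury Township: $1,525,346.686 × 0.0066 = $10,067.2881276
City of Glenbar: $1,525,346.686 × 0.0027 = $4,118.4360522
Sagehill School District: ($1,525,346.686 − $9,000) × 0.00864 = $1,516,346.686 × 0.00864 = $13,101.23536704
Total = $28,446.2230282

$28,446.22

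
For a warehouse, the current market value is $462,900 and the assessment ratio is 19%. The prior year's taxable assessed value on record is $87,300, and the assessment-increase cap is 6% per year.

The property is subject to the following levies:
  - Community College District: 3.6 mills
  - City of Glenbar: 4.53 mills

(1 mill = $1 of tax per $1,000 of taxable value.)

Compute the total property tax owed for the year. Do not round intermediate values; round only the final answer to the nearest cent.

Uncapped assessed value = $462,900 × 0.19 = $87,951
Cap limit = $87,300 × 1.06 = $92,538
Taxable assessed value = min($87,951, $92,538) = $87,951 (cap does not bind)
Community College District: $87,951 × 0.0036 = $316.6236
City of Glenbar: $87,951 × 0.00453 = $398.41803
Total = $715.04163

$715.04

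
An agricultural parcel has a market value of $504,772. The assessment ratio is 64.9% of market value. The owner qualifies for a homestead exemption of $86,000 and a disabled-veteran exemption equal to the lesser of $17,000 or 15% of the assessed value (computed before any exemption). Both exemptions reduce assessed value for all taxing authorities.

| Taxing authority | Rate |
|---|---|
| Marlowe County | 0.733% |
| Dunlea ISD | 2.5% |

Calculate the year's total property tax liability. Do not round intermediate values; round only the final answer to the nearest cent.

$7,261.22

Assessed value = $504,772 × 0.649 = $327,597.028
Disabled-veteran exemption = min($17,000, 15% × $327,597.028) = min($17,000, $49,139.5542) = $17,000 (dollar cap binds)
Taxable value = $327,597.028 − $86,000 − $17,000 = $224,597.028
Marlowe County: $224,597.028 × 0.00733 = $1,646.29621524
Dunlea ISD: $224,597.028 × 0.025 = $5,614.9257
Total = $7,261.22191524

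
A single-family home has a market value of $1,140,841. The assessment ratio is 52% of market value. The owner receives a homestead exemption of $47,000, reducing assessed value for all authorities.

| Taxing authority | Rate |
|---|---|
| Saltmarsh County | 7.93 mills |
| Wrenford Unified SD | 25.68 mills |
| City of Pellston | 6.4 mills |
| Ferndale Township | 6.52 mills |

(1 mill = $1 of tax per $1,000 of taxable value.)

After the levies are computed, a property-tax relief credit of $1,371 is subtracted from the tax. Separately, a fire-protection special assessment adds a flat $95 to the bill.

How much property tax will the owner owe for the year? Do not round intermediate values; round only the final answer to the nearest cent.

Assessed value = $1,140,841 × 0.52 = $593,237.32
Taxable value = $593,237.32 − $47,000 = $546,237.32
Saltmarsh County: $546,237.32 × 0.00793 = $4,331.6619476
Wrenford Unified SD: $546,237.32 × 0.02568 = $14,027.3743776
City of Pellston: $546,237.32 × 0.0064 = $3,495.918848
Ferndale Township: $546,237.32 × 0.00652 = $3,561.4673264
Levies subtotal = $25,416.4224996
After credit = $25,416.4224996 − $1,371 = $24,045.4224996
Total = $24,045.4224996 + $95 = $24,140.4224996

$24,140.42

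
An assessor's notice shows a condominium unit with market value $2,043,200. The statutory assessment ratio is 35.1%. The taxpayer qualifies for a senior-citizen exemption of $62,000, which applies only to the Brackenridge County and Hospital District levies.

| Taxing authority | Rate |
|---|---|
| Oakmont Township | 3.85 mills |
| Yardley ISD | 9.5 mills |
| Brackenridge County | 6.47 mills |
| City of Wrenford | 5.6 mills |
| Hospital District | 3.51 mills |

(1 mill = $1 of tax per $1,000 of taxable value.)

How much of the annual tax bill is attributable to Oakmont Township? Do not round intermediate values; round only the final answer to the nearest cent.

$2,761.08

Assessed value = $2,043,200 × 0.351 = $717,163.2
Oakmont Township taxable value = $717,163.2 (exemption does not apply)
Oakmont Township levy = $717,163.2 × 0.00385 = $2,761.07832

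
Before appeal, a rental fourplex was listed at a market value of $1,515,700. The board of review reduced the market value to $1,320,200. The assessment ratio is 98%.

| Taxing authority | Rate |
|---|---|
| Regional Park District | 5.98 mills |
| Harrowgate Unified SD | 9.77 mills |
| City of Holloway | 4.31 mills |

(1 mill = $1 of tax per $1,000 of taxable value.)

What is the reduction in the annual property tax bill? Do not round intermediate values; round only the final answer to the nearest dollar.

$3,843

Old assessed value = $1,515,700 × 0.98 = $1,485,386
New assessed value = $1,320,200 × 0.98 = $1,293,796
Combined rate = 0.00598 + 0.00977 + 0.00431 = 0.02006
Old tax = $1,485,386 × 0.02006 = $29,796.84316
New tax = $1,293,796 × 0.02006 = $25,953.54776
Reduction = $29,796.84316 − $25,953.54776 = $3,843.2954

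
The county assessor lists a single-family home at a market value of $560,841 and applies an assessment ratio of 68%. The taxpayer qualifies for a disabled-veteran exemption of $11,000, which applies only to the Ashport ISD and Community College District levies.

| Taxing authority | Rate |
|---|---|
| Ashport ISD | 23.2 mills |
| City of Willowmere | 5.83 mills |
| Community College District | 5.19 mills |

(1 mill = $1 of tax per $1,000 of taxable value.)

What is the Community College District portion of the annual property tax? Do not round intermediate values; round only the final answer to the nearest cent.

Assessed value = $560,841 × 0.68 = $381,371.88
Community College District taxable value = $381,371.88 − $11,000 = $370,371.88
Community College District levy = $370,371.88 × 0.00519 = $1,922.2300572

$1,922.23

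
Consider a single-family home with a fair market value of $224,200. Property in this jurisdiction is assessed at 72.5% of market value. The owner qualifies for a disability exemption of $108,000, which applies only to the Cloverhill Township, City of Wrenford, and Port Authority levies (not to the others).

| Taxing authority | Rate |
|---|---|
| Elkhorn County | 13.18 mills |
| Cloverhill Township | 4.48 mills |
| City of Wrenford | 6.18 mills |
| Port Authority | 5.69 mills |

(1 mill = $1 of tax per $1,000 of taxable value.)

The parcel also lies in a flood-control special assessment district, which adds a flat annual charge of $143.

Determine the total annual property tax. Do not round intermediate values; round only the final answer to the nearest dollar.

Assessed value = $224,200 × 0.725 = $162,545
Elkhorn County: $162,545 × 0.01318 = $2,142.3431
Cloverhill Township: ($162,545 − $108,000) × 0.00448 = $54,545 × 0.00448 = $244.3616
City of Wrenford: ($162,545 − $108,000) × 0.00618 = $54,545 × 0.00618 = $337.0881
Port Authority: ($162,545 − $108,000) × 0.00569 = $54,545 × 0.00569 = $310.36105
Levies subtotal = $3,034.15385
Total = $3,034.15385 + $143 = $3,177.15385

$3,177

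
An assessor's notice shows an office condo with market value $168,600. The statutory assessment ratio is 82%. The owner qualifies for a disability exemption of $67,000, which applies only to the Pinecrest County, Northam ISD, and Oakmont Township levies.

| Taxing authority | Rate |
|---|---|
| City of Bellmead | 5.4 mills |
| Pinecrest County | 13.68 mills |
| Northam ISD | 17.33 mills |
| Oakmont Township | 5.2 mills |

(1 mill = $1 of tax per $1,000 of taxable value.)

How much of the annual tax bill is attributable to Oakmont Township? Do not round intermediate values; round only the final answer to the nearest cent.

Assessed value = $168,600 × 0.82 = $138,252
Oakmont Township taxable value = $138,252 − $67,000 = $71,252
Oakmont Township levy = $71,252 × 0.0052 = $370.5104

$370.51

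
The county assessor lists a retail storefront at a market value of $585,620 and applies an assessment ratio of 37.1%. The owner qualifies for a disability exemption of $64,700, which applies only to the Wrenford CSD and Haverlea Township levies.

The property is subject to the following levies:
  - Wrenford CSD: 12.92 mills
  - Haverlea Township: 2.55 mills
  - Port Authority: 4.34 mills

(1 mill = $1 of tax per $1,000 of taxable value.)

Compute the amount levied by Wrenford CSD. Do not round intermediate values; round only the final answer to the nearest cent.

Assessed value = $585,620 × 0.371 = $217,265.02
Wrenford CSD taxable value = $217,265.02 − $64,700 = $152,565.02
Wrenford CSD levy = $152,565.02 × 0.01292 = $1,971.1400584

$1,971.14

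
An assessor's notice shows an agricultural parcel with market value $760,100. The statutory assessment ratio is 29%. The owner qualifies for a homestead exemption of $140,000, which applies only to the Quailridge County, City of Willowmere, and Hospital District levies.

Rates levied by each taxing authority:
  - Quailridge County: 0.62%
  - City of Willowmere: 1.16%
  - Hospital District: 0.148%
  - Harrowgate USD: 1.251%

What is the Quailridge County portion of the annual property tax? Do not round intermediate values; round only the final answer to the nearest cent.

Assessed value = $760,100 × 0.29 = $220,429
Quailridge County taxable value = $220,429 − $140,000 = $80,429
Quailridge County levy = $80,429 × 0.0062 = $498.6598

$498.66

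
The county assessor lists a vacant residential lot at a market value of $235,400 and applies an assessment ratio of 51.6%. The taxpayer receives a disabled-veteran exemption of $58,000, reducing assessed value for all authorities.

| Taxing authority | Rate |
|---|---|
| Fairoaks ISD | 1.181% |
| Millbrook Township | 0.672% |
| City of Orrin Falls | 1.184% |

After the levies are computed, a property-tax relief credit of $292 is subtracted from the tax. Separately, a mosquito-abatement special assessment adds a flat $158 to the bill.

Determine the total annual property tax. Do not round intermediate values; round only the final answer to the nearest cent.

$1,793.47

Assessed value = $235,400 × 0.516 = $121,466.4
Taxable value = $121,466.4 − $58,000 = $63,466.4
Fairoaks ISD: $63,466.4 × 0.01181 = $749.538184
Millbrook Township: $63,466.4 × 0.00672 = $426.494208
City of Orrin Falls: $63,466.4 × 0.01184 = $751.442176
Levies subtotal = $1,927.474568
After credit = $1,927.474568 − $292 = $1,635.474568
Total = $1,635.474568 + $158 = $1,793.474568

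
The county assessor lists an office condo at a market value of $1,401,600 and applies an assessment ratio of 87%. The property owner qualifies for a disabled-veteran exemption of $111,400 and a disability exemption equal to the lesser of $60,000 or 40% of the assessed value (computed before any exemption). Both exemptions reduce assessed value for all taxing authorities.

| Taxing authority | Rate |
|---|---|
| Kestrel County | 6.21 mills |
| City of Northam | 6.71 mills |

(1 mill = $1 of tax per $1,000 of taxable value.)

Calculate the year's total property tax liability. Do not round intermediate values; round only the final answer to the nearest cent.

Assessed value = $1,401,600 × 0.87 = $1,219,392
Disability exemption = min($60,000, 40% × $1,219,392) = min($60,000, $487,756.8) = $60,000 (dollar cap binds)
Taxable value = $1,219,392 − $111,400 − $60,000 = $1,047,992
Kestrel County: $1,047,992 × 0.00621 = $6,508.03032
City of Northam: $1,047,992 × 0.00671 = $7,032.02632
Total = $13,540.05664

$13,540.06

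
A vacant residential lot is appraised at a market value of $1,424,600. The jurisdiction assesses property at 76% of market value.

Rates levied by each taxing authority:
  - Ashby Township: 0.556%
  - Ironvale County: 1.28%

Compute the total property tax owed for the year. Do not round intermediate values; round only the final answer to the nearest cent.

Assessed value = $1,424,600 × 0.76 = $1,082,696
Ashby Township: $1,082,696 × 0.00556 = $6,019.78976
Ironvale County: $1,082,696 × 0.0128 = $13,858.5088
Total = $6,019.78976 + $13,858.5088 = $19,878.29856

$19,878.30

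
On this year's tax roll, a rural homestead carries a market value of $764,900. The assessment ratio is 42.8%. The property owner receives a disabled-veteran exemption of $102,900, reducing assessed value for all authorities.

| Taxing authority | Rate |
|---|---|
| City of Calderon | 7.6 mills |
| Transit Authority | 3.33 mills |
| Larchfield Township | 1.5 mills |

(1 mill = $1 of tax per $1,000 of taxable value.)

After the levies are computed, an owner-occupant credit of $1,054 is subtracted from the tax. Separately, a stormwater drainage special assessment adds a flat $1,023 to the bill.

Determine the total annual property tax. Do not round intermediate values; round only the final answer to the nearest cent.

$2,759.25

Assessed value = $764,900 × 0.428 = $327,377.2
Taxable value = $327,377.2 − $102,900 = $224,477.2
City of Calderon: $224,477.2 × 0.0076 = $1,706.02672
Transit Authority: $224,477.2 × 0.00333 = $747.509076
Larchfield Township: $224,477.2 × 0.0015 = $336.7158
Levies subtotal = $2,790.251596
After credit = $2,790.251596 − $1,054 = $1,736.251596
Total = $1,736.251596 + $1,023 = $2,759.251596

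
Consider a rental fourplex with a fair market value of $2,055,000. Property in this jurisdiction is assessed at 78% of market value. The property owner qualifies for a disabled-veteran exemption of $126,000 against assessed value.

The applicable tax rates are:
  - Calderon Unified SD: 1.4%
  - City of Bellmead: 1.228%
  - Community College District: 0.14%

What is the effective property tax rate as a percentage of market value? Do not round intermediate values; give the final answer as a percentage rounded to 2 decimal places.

1.99%

Assessed value = $2,055,000 × 0.78 = $1,602,900
Taxable value = $1,602,900 − $126,000 = $1,476,900
Calderon Unified SD: $1,476,900 × 0.014 = $20,676.6
City of Bellmead: $1,476,900 × 0.01228 = $18,136.332
Community College District: $1,476,900 × 0.0014 = $2,067.66
Total tax = $40,880.592
Effective rate = $40,880.592 ÷ $2,055,000 = 1.99% of market value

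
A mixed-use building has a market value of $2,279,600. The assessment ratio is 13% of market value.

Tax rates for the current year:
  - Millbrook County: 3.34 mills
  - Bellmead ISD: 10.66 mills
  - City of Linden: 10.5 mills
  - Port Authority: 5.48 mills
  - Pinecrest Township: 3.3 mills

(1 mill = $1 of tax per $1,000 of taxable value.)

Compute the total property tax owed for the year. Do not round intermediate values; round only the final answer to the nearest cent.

$9,862.46

Assessed value = $2,279,600 × 0.13 = $296,348
Millbrook County: $296,348 × 0.00334 = $989.80232
Bellmead ISD: $296,348 × 0.01066 = $3,159.06968
City of Linden: $296,348 × 0.0105 = $3,111.654
Port Authority: $296,348 × 0.00548 = $1,623.98704
Pinecrest Township: $296,348 × 0.0033 = $977.9484
Total = $989.80232 + $3,159.06968 + $3,111.654 + $1,623.98704 + $977.9484 = $9,862.46144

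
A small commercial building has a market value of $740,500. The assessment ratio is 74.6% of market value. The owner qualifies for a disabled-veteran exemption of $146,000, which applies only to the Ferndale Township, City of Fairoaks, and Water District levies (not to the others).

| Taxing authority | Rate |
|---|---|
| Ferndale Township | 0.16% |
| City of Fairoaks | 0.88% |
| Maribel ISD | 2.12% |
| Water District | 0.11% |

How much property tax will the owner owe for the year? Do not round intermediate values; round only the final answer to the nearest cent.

$16,384.91

Assessed value = $740,500 × 0.746 = $552,413
Ferndale Township: ($552,413 − $146,000) × 0.0016 = $406,413 × 0.0016 = $650.2608
City of Fairoaks: ($552,413 − $146,000) × 0.0088 = $406,413 × 0.0088 = $3,576.4344
Maribel ISD: $552,413 × 0.0212 = $11,711.1556
Water District: ($552,413 − $146,000) × 0.0011 = $406,413 × 0.0011 = $447.0543
Total = $16,384.9051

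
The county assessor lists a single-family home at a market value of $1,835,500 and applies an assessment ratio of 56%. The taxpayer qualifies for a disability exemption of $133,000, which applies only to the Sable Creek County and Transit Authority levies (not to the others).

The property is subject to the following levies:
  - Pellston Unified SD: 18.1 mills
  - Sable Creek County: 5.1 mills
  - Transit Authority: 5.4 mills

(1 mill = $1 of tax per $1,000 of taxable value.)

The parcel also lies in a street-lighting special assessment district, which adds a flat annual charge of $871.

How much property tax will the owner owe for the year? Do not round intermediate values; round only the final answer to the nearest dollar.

Assessed value = $1,835,500 × 0.56 = $1,027,880
Pellston Unified SD: $1,027,880 × 0.0181 = $18,604.628
Sable Creek County: ($1,027,880 − $133,000) × 0.0051 = $894,880 × 0.0051 = $4,563.888
Transit Authority: ($1,027,880 − $133,000) × 0.0054 = $894,880 × 0.0054 = $4,832.352
Levies subtotal = $28,000.868
Total = $28,000.868 + $871 = $28,871.868

$28,872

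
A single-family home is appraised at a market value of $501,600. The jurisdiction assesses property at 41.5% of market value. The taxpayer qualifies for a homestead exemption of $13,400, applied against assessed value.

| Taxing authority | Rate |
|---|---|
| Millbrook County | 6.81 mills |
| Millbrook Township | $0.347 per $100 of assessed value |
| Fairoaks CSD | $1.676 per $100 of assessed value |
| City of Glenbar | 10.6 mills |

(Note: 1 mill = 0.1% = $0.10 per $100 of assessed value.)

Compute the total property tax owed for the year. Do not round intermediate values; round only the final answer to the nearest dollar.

$7,331

Assessed value = $501,600 × 0.415 = $208,164
Taxable value = $208,164 − $13,400 = $194,764
Millbrook County: $194,764 × 0.00681 = $1,326.34284
Millbrook Township: $194,764 × 0.00347 = $675.83108
Fairoaks CSD: $194,764 × 0.01676 = $3,264.24464
City of Glenbar: $194,764 × 0.0106 = $2,064.4984
Total = $7,330.91696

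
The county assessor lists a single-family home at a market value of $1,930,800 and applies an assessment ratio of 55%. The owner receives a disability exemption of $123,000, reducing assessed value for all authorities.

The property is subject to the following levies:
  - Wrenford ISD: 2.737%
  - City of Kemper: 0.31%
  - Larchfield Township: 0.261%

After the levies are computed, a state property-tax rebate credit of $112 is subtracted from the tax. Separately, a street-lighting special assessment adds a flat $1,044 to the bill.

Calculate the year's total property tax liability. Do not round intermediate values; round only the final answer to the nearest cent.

$31,992.14

Assessed value = $1,930,800 × 0.55 = $1,061,940
Taxable value = $1,061,940 − $123,000 = $938,940
Wrenford ISD: $938,940 × 0.02737 = $25,698.7878
City of Kemper: $938,940 × 0.0031 = $2,910.714
Larchfield Township: $938,940 × 0.00261 = $2,450.6334
Levies subtotal = $31,060.1352
After credit = $31,060.1352 − $112 = $30,948.1352
Total = $30,948.1352 + $1,044 = $31,992.1352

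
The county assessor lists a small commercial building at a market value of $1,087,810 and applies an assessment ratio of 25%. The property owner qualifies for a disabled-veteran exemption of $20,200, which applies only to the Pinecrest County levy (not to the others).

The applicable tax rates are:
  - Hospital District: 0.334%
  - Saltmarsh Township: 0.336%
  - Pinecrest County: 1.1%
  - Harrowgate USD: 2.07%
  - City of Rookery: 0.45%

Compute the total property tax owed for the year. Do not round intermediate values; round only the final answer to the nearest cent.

Assessed value = $1,087,810 × 0.25 = $271,952.5
Hospital District: $271,952.5 × 0.00334 = $908.32135
Saltmarsh Township: $271,952.5 × 0.00336 = $913.7604
Pinecrest County: ($271,952.5 − $20,200) × 0.011 = $251,752.5 × 0.011 = $2,769.2775
Harrowgate USD: $271,952.5 × 0.0207 = $5,629.41675
City of Rookery: $271,952.5 × 0.0045 = $1,223.78625
Total = $11,444.56225

$11,444.56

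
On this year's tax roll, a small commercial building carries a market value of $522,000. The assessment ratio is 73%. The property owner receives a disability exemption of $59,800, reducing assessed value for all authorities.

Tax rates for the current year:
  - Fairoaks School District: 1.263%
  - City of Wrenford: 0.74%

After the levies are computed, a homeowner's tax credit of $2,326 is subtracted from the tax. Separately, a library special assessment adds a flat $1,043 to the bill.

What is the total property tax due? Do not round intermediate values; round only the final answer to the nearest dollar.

$5,152

Assessed value = $522,000 × 0.73 = $381,060
Taxable value = $381,060 − $59,800 = $321,260
Fairoaks School District: $321,260 × 0.01263 = $4,057.5138
City of Wrenford: $321,260 × 0.0074 = $2,377.324
Levies subtotal = $6,434.8378
After credit = $6,434.8378 − $2,326 = $4,108.8378
Total = $4,108.8378 + $1,043 = $5,151.8378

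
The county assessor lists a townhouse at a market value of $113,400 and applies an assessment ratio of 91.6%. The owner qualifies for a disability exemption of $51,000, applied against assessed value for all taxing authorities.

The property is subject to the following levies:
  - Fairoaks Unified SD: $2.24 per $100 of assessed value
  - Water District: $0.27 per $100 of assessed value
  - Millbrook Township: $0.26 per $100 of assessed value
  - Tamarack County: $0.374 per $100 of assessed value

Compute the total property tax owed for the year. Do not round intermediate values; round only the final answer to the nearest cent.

$1,662.37

Assessed value = $113,400 × 0.916 = $103,874.4
Taxable value = $103,874.4 − $51,000 = $52,874.4
Fairoaks Unified SD: $52,874.4 × 0.0224 = $1,184.38656
Water District: $52,874.4 × 0.0027 = $142.76088
Millbrook Township: $52,874.4 × 0.0026 = $137.47344
Tamarack County: $52,874.4 × 0.00374 = $197.750256
Total = $1,184.38656 + $142.76088 + $137.47344 + $197.750256 = $1,662.371136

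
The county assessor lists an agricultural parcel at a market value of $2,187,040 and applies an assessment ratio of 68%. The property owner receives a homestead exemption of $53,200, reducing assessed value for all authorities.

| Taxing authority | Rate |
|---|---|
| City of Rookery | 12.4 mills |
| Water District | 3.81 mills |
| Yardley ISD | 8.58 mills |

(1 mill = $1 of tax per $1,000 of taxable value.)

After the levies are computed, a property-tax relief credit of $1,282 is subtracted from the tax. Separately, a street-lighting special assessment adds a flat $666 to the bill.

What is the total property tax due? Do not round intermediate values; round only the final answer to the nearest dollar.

Assessed value = $2,187,040 × 0.68 = $1,487,187.2
Taxable value = $1,487,187.2 − $53,200 = $1,433,987.2
City of Rookery: $1,433,987.2 × 0.0124 = $17,781.44128
Water District: $1,433,987.2 × 0.00381 = $5,463.491232
Yardley ISD: $1,433,987.2 × 0.00858 = $12,303.610176
Levies subtotal = $35,548.542688
After credit = $35,548.542688 − $1,282 = $34,266.542688
Total = $34,266.542688 + $666 = $34,932.542688

$34,933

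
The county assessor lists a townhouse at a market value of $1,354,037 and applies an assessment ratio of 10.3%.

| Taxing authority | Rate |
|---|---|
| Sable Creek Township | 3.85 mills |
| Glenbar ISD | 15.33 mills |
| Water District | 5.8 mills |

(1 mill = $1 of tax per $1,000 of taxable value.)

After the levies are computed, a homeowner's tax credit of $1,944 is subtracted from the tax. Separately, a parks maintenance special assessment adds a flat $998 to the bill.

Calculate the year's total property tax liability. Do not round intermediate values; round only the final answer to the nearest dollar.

$2,538

Assessed value = $1,354,037 × 0.103 = $139,465.811
Sable Creek Township: $139,465.811 × 0.00385 = $536.94337235
Glenbar ISD: $139,465.811 × 0.01533 = $2,138.01088263
Water District: $139,465.811 × 0.0058 = $808.9017038
Levies subtotal = $3,483.85595878
After credit = $3,483.85595878 − $1,944 = $1,539.85595878
Total = $1,539.85595878 + $998 = $2,537.85595878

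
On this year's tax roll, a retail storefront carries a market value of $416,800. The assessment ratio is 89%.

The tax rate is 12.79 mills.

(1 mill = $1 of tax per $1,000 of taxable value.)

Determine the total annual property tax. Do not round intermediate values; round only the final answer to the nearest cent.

$4,744.48

Assessed value = $416,800 × 0.89 = $370,952
Tax = $370,952 × 0.01279 = $4,744.47608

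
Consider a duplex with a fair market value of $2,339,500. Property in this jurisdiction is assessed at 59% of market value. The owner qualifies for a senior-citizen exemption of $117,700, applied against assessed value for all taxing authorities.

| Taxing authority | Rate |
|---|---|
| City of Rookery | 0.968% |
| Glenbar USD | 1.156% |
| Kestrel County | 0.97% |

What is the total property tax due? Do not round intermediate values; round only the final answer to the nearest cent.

$39,065.00

Assessed value = $2,339,500 × 0.59 = $1,380,305
Taxable value = $1,380,305 − $117,700 = $1,262,605
City of Rookery: $1,262,605 × 0.00968 = $12,222.0164
Glenbar USD: $1,262,605 × 0.01156 = $14,595.7138
Kestrel County: $1,262,605 × 0.0097 = $12,247.2685
Total = $12,222.0164 + $14,595.7138 + $12,247.2685 = $39,064.9987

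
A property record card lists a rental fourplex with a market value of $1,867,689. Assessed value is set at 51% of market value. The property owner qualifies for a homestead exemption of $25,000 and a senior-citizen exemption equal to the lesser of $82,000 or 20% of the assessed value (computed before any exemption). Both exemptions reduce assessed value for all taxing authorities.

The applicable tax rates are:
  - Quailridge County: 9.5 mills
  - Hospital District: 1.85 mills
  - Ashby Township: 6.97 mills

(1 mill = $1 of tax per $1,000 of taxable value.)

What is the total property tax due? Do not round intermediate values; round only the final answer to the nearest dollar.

$15,490

Assessed value = $1,867,689 × 0.51 = $952,521.39
Senior-citizen exemption = min($82,000, 20% × $952,521.39) = min($82,000, $190,504.278) = $82,000 (dollar cap binds)
Taxable value = $952,521.39 − $25,000 − $82,000 = $845,521.39
Quailridge County: $845,521.39 × 0.0095 = $8,032.453205
Hospital District: $845,521.39 × 0.00185 = $1,564.2145715
Ashby Township: $845,521.39 × 0.00697 = $5,893.2840883
Total = $15,489.9518648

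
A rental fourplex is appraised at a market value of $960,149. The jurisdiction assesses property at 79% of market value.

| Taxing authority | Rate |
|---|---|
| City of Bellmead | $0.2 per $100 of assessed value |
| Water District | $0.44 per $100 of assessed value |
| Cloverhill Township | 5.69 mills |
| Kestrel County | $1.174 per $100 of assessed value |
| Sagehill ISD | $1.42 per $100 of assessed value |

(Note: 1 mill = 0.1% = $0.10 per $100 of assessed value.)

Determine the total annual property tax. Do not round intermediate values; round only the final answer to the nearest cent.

Assessed value = $960,149 × 0.79 = $758,517.71
City of Bellmead: $758,517.71 × 0.002 = $1,517.03542
Water District: $758,517.71 × 0.0044 = $3,337.477924
Cloverhill Township: $758,517.71 × 0.00569 = $4,315.9657699
Kestrel County: $758,517.71 × 0.01174 = $8,904.9979154
Sagehill ISD: $758,517.71 × 0.0142 = $10,770.951482
Total = $28,846.4285113

$28,846.43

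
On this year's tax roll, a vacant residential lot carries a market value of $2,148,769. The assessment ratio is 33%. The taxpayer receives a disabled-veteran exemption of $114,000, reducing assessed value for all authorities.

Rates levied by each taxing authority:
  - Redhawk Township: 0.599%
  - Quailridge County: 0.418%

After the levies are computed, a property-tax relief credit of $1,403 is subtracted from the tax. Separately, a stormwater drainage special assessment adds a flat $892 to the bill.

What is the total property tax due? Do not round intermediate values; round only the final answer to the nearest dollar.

Assessed value = $2,148,769 × 0.33 = $709,093.77
Taxable value = $709,093.77 − $114,000 = $595,093.77
Redhawk Township: $595,093.77 × 0.00599 = $3,564.6116823
Quailridge County: $595,093.77 × 0.00418 = $2,487.4919586
Levies subtotal = $6,052.1036409
After credit = $6,052.1036409 − $1,403 = $4,649.1036409
Total = $4,649.1036409 + $892 = $5,541.1036409

$5,541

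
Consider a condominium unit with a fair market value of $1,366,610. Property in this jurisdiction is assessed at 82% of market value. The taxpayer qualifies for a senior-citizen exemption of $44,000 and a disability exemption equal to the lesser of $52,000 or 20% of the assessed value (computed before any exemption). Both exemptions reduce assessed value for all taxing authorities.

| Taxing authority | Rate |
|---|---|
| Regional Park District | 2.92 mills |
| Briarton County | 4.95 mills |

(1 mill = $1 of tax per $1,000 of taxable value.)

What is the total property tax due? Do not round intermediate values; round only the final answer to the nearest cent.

$8,063.76

Assessed value = $1,366,610 × 0.82 = $1,120,620.2
Disability exemption = min($52,000, 20% × $1,120,620.2) = min($52,000, $224,124.04) = $52,000 (dollar cap binds)
Taxable value = $1,120,620.2 − $44,000 − $52,000 = $1,024,620.2
Regional Park District: $1,024,620.2 × 0.00292 = $2,991.890984
Briarton County: $1,024,620.2 × 0.00495 = $5,071.86999
Total = $8,063.760974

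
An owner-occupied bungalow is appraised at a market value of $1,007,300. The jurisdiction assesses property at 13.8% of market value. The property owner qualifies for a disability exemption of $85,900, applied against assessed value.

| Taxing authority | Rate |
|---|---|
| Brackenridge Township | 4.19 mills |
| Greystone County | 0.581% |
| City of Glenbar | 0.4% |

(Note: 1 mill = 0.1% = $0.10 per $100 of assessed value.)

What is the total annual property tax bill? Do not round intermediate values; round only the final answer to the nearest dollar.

$744

Assessed value = $1,007,300 × 0.138 = $139,007.4
Taxable value = $139,007.4 − $85,900 = $53,107.4
Brackenridge Township: $53,107.4 × 0.00419 = $222.520006
Greystone County: $53,107.4 × 0.00581 = $308.553994
City of Glenbar: $53,107.4 × 0.004 = $212.4296
Total = $743.5036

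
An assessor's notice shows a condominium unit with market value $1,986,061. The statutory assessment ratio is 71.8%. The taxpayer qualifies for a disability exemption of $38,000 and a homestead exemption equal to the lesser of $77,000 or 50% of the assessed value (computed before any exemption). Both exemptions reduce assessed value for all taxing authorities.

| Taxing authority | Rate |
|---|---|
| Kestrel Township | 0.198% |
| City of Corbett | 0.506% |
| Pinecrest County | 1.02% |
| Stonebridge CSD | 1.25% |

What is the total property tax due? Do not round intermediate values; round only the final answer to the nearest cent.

$38,988.90

Assessed value = $1,986,061 × 0.718 = $1,425,991.798
Homestead exemption = min($77,000, 50% × $1,425,991.798) = min($77,000, $712,995.899) = $77,000 (dollar cap binds)
Taxable value = $1,425,991.798 − $38,000 − $77,000 = $1,310,991.798
Kestrel Township: $1,310,991.798 × 0.00198 = $2,595.76376004
City of Corbett: $1,310,991.798 × 0.00506 = $6,633.61849788
Pinecrest County: $1,310,991.798 × 0.0102 = $13,372.1163396
Stonebridge CSD: $1,310,991.798 × 0.0125 = $16,387.397475
Total = $38,988.89607252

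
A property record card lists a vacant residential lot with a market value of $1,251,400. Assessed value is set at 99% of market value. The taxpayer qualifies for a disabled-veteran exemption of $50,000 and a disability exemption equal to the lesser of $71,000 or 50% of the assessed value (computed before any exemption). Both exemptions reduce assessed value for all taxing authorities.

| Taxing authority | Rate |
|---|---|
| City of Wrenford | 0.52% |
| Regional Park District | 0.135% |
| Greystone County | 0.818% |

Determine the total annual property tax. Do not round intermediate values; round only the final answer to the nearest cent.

Assessed value = $1,251,400 × 0.99 = $1,238,886
Disability exemption = min($71,000, 50% × $1,238,886) = min($71,000, $619,443) = $71,000 (dollar cap binds)
Taxable value = $1,238,886 − $50,000 − $71,000 = $1,117,886
City of Wrenford: $1,117,886 × 0.0052 = $5,813.0072
Regional Park District: $1,117,886 × 0.00135 = $1,509.1461
Greystone County: $1,117,886 × 0.00818 = $9,144.30748
Total = $16,466.46078

$16,466.46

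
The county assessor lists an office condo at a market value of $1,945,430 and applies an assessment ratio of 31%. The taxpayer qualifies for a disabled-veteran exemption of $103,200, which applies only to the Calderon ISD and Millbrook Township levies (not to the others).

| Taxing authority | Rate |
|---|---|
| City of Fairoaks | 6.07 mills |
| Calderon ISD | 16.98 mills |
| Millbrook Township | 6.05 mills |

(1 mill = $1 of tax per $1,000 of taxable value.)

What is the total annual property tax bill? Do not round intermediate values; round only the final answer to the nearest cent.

Assessed value = $1,945,430 × 0.31 = $603,083.3
City of Fairoaks: $603,083.3 × 0.00607 = $3,660.715631
Calderon ISD: ($603,083.3 − $103,200) × 0.01698 = $499,883.3 × 0.01698 = $8,488.018434
Millbrook Township: ($603,083.3 − $103,200) × 0.00605 = $499,883.3 × 0.00605 = $3,024.293965
Total = $15,173.02803

$15,173.03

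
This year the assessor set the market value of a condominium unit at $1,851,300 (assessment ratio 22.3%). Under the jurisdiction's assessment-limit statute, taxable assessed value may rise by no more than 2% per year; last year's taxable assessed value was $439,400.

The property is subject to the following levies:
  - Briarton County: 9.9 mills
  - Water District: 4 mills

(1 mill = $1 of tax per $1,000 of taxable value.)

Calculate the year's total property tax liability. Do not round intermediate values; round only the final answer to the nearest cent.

Uncapped assessed value = $1,851,300 × 0.223 = $412,839.9
Cap limit = $439,400 × 1.02 = $448,188
Taxable assessed value = min($412,839.9, $448,188) = $412,839.9 (cap does not bind)
Briarton County: $412,839.9 × 0.0099 = $4,087.11501
Water District: $412,839.9 × 0.004 = $1,651.3596
Total = $5,738.47461

$5,738.47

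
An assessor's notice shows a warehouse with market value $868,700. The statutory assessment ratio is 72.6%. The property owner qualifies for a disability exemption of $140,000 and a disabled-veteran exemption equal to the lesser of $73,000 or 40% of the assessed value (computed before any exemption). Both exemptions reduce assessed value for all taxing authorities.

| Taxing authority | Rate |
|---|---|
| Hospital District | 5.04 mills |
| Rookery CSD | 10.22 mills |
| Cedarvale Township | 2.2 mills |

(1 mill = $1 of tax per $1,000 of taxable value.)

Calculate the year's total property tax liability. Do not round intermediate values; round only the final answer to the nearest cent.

Assessed value = $868,700 × 0.726 = $630,676.2
Disabled-veteran exemption = min($73,000, 40% × $630,676.2) = min($73,000, $252,270.48) = $73,000 (dollar cap binds)
Taxable value = $630,676.2 − $140,000 − $73,000 = $417,676.2
Hospital District: $417,676.2 × 0.00504 = $2,105.088048
Rookery CSD: $417,676.2 × 0.01022 = $4,268.650764
Cedarvale Township: $417,676.2 × 0.0022 = $918.88764
Total = $7,292.626452

$7,292.63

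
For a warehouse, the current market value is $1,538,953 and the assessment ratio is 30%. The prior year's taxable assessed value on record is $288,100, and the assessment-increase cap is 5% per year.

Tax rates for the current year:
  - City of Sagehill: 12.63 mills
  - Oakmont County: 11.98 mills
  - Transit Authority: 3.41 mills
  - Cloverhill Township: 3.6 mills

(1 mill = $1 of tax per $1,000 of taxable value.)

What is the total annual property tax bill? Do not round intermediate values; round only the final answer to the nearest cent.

Uncapped assessed value = $1,538,953 × 0.3 = $461,685.9
Cap limit = $288,100 × 1.05 = $302,505
Taxable assessed value = min($461,685.9, $302,505) = $302,505 (cap binds)
City of Sagehill: $302,505 × 0.01263 = $3,820.63815
Oakmont County: $302,505 × 0.01198 = $3,624.0099
Transit Authority: $302,505 × 0.00341 = $1,031.54205
Cloverhill Township: $302,505 × 0.0036 = $1,089.018
Total = $9,565.2081

$9,565.21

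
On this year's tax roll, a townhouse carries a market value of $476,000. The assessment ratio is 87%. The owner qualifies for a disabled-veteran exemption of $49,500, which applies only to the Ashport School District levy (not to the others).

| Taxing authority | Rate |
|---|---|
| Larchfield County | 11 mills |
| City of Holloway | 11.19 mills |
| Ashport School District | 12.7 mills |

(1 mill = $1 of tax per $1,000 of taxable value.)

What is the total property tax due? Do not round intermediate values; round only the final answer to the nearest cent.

$13,820.00

Assessed value = $476,000 × 0.87 = $414,120
Larchfield County: $414,120 × 0.011 = $4,555.32
City of Holloway: $414,120 × 0.01119 = $4,634.0028
Ashport School District: ($414,120 − $49,500) × 0.0127 = $364,620 × 0.0127 = $4,630.674
Total = $13,819.9968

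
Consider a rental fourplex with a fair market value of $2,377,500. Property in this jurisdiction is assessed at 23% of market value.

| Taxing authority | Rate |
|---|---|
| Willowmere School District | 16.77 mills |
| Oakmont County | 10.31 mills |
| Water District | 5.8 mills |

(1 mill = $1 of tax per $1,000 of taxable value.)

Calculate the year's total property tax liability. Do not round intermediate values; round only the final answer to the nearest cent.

Assessed value = $2,377,500 × 0.23 = $546,825
Willowmere School District: $546,825 × 0.01677 = $9,170.25525
Oakmont County: $546,825 × 0.01031 = $5,637.76575
Water District: $546,825 × 0.0058 = $3,171.585
Total = $9,170.25525 + $5,637.76575 + $3,171.585 = $17,979.606

$17,979.61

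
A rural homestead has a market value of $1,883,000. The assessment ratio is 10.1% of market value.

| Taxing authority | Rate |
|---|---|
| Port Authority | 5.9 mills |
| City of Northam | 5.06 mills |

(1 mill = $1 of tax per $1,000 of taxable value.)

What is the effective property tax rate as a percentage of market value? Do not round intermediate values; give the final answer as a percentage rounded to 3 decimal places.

0.111%

Assessed value = $1,883,000 × 0.101 = $190,183
Port Authority: $190,183 × 0.0059 = $1,122.0797
City of Northam: $190,183 × 0.00506 = $962.32598
Total tax = $2,084.40568
Effective rate = $2,084.40568 ÷ $1,883,000 = 0.111% of market value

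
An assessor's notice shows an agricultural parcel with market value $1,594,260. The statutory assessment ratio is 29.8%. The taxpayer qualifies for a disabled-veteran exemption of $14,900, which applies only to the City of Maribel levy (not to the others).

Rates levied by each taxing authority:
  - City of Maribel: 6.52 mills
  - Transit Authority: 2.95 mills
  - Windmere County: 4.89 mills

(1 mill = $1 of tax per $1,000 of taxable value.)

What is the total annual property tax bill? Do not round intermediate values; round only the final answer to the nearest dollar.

$6,725

Assessed value = $1,594,260 × 0.298 = $475,089.48
City of Maribel: ($475,089.48 − $14,900) × 0.00652 = $460,189.48 × 0.00652 = $3,000.4354096
Transit Authority: $475,089.48 × 0.00295 = $1,401.513966
Windmere County: $475,089.48 × 0.00489 = $2,323.1875572
Total = $6,725.1369328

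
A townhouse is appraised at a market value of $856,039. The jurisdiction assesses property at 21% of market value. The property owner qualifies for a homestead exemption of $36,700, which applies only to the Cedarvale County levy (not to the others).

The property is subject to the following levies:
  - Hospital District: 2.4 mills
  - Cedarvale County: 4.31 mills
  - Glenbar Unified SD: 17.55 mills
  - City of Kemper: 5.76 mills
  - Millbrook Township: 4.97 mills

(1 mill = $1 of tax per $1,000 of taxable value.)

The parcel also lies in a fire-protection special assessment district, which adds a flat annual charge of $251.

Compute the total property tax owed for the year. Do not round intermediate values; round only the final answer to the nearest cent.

$6,382.91

Assessed value = $856,039 × 0.21 = $179,768.19
Hospital District: $179,768.19 × 0.0024 = $431.443656
Cedarvale County: ($179,768.19 − $36,700) × 0.00431 = $143,068.19 × 0.00431 = $616.6238989
Glenbar Unified SD: $179,768.19 × 0.01755 = $3,154.9317345
City of Kemper: $179,768.19 × 0.00576 = $1,035.4647744
Millbrook Township: $179,768.19 × 0.00497 = $893.4479043
Levies subtotal = $6,131.9119681
Total = $6,131.9119681 + $251 = $6,382.9119681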